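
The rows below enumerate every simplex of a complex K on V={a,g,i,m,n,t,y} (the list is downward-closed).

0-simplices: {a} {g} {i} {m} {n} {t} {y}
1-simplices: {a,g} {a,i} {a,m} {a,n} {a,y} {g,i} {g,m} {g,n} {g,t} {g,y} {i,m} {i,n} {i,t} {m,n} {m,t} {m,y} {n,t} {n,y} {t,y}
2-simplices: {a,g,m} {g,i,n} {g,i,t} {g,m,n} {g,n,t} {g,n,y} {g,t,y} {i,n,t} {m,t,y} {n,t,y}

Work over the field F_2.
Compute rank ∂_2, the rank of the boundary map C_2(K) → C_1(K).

rank∂_2=8

n_0=7 n_1=19 n_2=10  [Z2]
∂1: piv[ag,ai,am,an,ay,gt] rk=6  ker:gi,gm,gn,gy,im,in,it,mn,mt,my,nt,ny,ty
∂2: piv[agm,gin,git,gmn,gnt,gny,gty,mty] rk=8  ker:int,nty
rk∂_2=8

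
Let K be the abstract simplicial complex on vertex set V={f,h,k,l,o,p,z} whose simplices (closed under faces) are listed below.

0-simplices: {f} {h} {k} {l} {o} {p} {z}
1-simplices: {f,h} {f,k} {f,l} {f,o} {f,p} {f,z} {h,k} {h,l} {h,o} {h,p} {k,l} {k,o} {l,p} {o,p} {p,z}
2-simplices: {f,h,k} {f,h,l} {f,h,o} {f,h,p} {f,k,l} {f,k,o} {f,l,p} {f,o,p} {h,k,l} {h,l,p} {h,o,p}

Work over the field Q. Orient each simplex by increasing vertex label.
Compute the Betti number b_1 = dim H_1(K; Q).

n_0=7 n_1=15 n_2=11  [Q]
∂1: piv[fh,fk,fl,fo,fp,fz] rk=6  ker:hk,hl,ho,hp,kl,ko,lp,op,pz
∂2: piv[fhk,fhl,fho,fhp,fkl,fko,flp,fop] rk=8  ker:hkl,hlp,hop
b_1=(15−6)−8=1

b_1=1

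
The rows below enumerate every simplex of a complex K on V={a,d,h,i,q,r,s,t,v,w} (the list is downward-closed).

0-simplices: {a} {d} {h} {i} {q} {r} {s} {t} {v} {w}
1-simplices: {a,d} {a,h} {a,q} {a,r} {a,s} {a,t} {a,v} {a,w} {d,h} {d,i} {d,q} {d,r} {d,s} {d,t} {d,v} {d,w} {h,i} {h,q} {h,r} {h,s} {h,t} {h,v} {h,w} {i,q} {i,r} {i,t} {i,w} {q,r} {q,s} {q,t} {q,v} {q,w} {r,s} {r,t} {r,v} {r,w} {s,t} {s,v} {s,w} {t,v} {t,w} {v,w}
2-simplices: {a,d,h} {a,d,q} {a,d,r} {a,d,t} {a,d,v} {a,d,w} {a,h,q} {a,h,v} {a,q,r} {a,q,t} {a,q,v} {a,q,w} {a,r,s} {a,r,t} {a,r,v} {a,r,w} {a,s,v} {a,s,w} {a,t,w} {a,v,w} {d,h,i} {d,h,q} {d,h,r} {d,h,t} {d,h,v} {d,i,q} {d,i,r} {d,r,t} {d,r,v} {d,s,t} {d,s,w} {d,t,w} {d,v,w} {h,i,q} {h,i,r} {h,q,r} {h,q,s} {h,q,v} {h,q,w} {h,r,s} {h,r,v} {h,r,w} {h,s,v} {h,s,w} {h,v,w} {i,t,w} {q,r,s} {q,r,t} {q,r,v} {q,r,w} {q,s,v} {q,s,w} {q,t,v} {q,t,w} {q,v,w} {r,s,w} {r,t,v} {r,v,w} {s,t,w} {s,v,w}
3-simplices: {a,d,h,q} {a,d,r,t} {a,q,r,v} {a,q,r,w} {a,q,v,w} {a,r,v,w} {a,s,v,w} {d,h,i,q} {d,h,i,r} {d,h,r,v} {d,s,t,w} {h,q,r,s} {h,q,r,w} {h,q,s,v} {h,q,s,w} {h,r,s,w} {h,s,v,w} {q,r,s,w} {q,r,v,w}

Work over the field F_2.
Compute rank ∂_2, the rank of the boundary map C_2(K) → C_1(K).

rank∂_2=32

n_0=10 n_1=42 n_2=60 n_3=19  [Z2]
∂1: piv[ad,ah,aq,ar,as,at,av,aw,di] rk=9  ker:dh,dq,dr,ds,dt,dv,dw,hi,hq,hr,hs,ht,hv,hw,iq,ir,it,iw,qr,qs,qt,qv,qw,rs,rt,rv,rw,st,sv,sw,tv,tw,vw
∂2: piv[adh,adq,adr,adt,adv,adw,ahq,ahv,aqr,aqt,aqv,aqw,ars,art,arv,arw,asv,asw,atw,avw,dhi,dhr,dht,diq,dir,dst,dsw,hqs,hqw,hrs,itw,qtv] rk=32  ker:dhq,dhv,drt,drv,dtw,dvw,hiq,hir,hqr,hqv,hrv,hrw,hsv,hsw,hvw,qrs,qrt,qrv,qrw,qsv,qsw,qtw,qvw,rsw,rtv,rvw,stw,svw
∂3: piv[adhq,adrt,aqrv,aqrw,aqvw,arvw,asvw,dhiq,dhir,dhrv,dstw,hqrs,hqrw,hqsv,hqsw,hrsw,hsvw] rk=17  ker:qrsw,qrvw
rk∂_2=32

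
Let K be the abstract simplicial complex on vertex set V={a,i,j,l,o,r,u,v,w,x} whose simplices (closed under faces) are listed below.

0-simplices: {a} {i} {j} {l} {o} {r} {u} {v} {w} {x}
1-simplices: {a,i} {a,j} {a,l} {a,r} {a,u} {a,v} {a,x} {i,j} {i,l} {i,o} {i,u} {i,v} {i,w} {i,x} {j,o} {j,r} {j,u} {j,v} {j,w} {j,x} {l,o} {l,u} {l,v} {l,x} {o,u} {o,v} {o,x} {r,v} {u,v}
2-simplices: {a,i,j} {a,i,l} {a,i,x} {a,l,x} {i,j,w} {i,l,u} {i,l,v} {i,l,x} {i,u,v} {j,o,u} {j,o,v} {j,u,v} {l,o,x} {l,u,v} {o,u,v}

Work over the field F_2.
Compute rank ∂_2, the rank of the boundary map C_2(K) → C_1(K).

rank∂_2=12

n_0=10 n_1=29 n_2=15  [Z2]
∂1: piv[ai,aj,al,ar,au,av,ax,io,iw] rk=9  ker:ij,il,iu,iv,ix,jo,jr,ju,jv,jw,jx,lo,lu,lv,lx,ou,ov,ox,rv,uv
∂2: piv[aij,ail,aix,alx,ijw,ilu,ilv,iuv,jou,jov,juv,lox] rk=12  ker:ilx,luv,ouv
rk∂_2=12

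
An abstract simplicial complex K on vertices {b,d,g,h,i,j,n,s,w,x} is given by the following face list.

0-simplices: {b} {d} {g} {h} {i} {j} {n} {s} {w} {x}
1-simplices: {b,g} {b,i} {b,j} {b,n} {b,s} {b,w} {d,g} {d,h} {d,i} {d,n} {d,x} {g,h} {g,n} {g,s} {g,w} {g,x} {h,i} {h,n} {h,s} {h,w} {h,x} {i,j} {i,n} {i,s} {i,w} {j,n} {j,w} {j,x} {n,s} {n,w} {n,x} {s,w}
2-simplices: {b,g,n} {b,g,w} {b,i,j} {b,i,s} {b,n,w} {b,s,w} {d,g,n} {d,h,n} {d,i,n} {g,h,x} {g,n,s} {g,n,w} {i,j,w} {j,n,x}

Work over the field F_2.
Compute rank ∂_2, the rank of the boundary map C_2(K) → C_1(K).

n_0=10 n_1=32 n_2=14  [Z2]
∂1: piv[bg,bi,bj,bn,bs,bw,dg,dh,dx] rk=9  ker:di,dn,gh,gn,gs,gw,gx,hi,hn,hs,hw,hx,ij,in,is,iw,jn,jw,jx,ns,nw,nx,sw
∂2: piv[bgn,bgw,bij,bis,bnw,bsw,dgn,dhn,din,ghx,gns,ijw,jnx] rk=13  ker:gnw
rk∂_2=13

rank∂_2=13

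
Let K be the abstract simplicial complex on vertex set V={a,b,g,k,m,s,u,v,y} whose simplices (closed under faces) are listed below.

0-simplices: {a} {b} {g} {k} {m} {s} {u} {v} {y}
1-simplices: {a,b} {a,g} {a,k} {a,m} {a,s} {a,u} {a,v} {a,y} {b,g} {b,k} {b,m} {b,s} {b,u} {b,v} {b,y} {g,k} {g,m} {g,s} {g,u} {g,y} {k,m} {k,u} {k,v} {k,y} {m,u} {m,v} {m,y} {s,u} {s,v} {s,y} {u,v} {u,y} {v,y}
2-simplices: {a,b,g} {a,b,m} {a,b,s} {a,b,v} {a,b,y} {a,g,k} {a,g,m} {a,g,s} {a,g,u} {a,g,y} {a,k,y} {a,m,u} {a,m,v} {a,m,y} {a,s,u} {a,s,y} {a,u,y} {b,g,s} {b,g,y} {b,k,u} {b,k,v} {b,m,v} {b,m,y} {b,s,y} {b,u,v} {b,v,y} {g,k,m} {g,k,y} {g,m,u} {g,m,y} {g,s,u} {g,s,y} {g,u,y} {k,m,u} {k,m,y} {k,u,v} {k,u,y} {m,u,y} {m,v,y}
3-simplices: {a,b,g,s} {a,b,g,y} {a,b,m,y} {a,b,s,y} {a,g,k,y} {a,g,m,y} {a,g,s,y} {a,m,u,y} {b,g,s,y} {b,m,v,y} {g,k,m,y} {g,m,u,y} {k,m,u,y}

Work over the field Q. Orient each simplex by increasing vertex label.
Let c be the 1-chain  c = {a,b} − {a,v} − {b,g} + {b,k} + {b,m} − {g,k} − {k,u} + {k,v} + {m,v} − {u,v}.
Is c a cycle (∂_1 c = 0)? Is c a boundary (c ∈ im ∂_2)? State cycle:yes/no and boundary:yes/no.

cycle:yes boundary:no

n_0=9 n_1=33 n_2=39 n_3=13  [Q]
∂1: piv[ab,ag,ak,am,as,au,av,ay] rk=8  ker:bg,bk,bm,bs,bu,bv,by,gk,gm,gs,gu,gy,km,ku,kv,ky,mu,mv,my,su,sv,sy,uv,uy,vy
∂2: piv[abg,abm,abs,abv,aby,agk,agm,ags,agu,agy,aky,amu,amv,amy,asu,asy,auy,bku,bkv,buv,bvy,gkm,kmu] rk=23  ker:bgs,bgy,bmv,bmy,bsy,gky,gmu,gmy,gsu,gsy,guy,kmy,kuv,kuy,muy,mvy
∂3: piv[abgs,abgy,abmy,absy,agky,agmy,agsy,amuy,bmvy,gkmy,gmuy,kmuy] rk=12  ker:bgsy
∂1c = 0
c vs im∂2: residual ≠ 0 ⇒ not boundary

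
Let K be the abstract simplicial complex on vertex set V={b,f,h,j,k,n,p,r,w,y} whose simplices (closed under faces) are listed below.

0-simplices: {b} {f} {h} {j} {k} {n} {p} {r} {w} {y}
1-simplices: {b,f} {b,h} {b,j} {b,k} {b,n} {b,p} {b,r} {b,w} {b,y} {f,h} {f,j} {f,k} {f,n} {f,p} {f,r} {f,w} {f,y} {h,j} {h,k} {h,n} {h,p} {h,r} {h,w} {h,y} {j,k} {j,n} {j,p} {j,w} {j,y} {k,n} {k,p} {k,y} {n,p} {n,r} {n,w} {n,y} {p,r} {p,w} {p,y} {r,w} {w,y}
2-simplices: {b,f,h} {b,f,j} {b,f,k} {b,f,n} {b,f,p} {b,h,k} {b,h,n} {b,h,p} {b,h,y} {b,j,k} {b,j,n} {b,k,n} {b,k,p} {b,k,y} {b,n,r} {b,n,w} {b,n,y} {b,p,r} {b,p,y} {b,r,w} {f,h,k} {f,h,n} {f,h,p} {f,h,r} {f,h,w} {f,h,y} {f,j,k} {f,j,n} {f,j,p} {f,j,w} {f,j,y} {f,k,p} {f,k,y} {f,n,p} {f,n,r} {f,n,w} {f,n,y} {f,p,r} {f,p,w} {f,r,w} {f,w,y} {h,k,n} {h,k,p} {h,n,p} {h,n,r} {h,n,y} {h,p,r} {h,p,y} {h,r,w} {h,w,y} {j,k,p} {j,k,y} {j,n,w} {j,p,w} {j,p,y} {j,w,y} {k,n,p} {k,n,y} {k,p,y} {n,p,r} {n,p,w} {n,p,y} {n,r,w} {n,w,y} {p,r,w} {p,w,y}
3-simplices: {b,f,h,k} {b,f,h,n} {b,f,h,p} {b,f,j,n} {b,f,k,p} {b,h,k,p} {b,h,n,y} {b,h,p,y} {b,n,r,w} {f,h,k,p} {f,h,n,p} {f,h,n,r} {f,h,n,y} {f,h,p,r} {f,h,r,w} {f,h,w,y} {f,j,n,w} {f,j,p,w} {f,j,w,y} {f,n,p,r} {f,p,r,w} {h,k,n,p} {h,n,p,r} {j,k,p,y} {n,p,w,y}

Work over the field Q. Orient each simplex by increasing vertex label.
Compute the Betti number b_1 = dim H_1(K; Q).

n_0=10 n_1=41 n_2=66 n_3=25  [Q]
∂1: piv[bf,bh,bj,bk,bn,bp,br,bw,by] rk=9  ker:fh,fj,fk,fn,fp,fr,fw,fy,hj,hk,hn,hp,hr,hw,hy,jk,jn,jp,jw,jy,kn,kp,ky,np,nr,nw,ny,pr,pw,py,rw,wy
∂2: piv[bfh,bfj,bfk,bfn,bfp,bhk,bhn,bhp,bhy,bjk,bjn,bkn,bkp,bky,bnr,bnw,bny,bpr,bpy,brw,fhr,fhw,fhy,fjp,fjw,fjy,fnp,fnr,fnw,fpw,fwy] rk=31  ker:fhk,fhn,fhp,fjk,fjn,fkp,fky,fny,fpr,frw,hkn,hkp,hnp,hnr,hny,hpr,hpy,hrw,hwy,jkp,jky,jnw,jpw,jpy,jwy,knp,kny,kpy,npr,npw,npy,nrw,nwy,prw,pwy
∂3: piv[bfhk,bfhn,bfhp,bfjn,bfkp,bhkp,bhny,bhpy,bnrw,fhnp,fhnr,fhny,fhpr,fhrw,fhwy,fjnw,fjpw,fjwy,fnpr,fprw,hknp,jkpy,npwy] rk=23  ker:fhkp,hnpr
b_1=(41−9)−31=1

b_1=1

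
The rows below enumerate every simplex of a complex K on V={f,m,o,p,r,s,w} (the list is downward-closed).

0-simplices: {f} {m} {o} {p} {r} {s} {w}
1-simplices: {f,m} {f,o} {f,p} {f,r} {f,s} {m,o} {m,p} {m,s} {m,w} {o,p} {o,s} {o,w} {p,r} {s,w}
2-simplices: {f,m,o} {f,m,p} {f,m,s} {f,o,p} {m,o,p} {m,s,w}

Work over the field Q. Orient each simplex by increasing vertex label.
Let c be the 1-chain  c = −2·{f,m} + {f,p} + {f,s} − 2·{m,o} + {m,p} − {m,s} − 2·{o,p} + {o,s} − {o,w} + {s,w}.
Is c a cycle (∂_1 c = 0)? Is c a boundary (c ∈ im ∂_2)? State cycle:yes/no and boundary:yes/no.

cycle:yes boundary:no

n_0=7 n_1=14 n_2=6  [Q]
∂1: piv[fm,fo,fp,fr,fs,mw] rk=6  ker:mo,mp,ms,op,os,ow,pr,sw
∂2: piv[fmo,fmp,fms,fop,msw] rk=5  ker:mop
∂1c = 0
c vs im∂2: residual ≠ 0 ⇒ not boundary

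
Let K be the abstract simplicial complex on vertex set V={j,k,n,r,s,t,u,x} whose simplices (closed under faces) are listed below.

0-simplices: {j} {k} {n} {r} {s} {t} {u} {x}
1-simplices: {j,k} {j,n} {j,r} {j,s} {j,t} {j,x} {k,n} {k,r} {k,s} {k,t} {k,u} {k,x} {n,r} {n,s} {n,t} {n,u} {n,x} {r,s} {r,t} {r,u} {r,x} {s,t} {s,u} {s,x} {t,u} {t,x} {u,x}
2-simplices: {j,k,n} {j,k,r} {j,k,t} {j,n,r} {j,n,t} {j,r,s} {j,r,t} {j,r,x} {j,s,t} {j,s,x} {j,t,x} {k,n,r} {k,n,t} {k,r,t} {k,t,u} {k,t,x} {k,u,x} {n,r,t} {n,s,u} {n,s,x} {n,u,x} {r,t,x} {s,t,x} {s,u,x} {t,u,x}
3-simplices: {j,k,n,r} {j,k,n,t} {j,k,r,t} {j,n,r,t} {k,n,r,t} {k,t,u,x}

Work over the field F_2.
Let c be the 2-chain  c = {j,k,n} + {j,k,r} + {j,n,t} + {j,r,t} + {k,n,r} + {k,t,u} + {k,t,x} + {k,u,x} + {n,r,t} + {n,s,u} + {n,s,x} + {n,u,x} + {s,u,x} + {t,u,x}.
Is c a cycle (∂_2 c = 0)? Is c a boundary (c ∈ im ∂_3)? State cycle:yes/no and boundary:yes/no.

cycle:yes boundary:no

n_0=8 n_1=27 n_2=25 n_3=6  [Z2]
∂1: piv[jk,jn,jr,js,jt,jx,ku] rk=7  ker:kn,kr,ks,kt,kx,nr,ns,nt,nu,nx,rs,rt,ru,rx,st,su,sx,tu,tx,ux
∂2: piv[jkn,jkr,jkt,jnr,jnt,jrs,jrt,jrx,jst,jsx,jtx,ktu,ktx,kux,nsu,nsx,nux] rk=17  ker:knr,knt,krt,nrt,rtx,stx,sux,tux
∂3: piv[jknr,jknt,jkrt,jnrt,ktux] rk=5  ker:knrt
∂2c = 0
c vs im∂3: residual ≠ 0 ⇒ not boundary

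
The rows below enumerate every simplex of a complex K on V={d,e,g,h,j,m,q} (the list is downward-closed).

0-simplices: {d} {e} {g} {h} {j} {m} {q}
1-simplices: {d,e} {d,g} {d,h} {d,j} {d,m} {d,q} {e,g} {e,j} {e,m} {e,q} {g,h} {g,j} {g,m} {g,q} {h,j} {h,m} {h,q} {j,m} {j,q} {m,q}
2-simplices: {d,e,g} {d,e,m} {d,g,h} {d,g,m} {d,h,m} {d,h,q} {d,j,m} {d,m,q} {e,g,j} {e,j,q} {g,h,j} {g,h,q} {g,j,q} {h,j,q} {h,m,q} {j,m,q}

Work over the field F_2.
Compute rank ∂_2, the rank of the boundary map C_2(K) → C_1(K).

n_0=7 n_1=20 n_2=16  [Z2]
∂1: piv[de,dg,dh,dj,dm,dq] rk=6  ker:eg,ej,em,eq,gh,gj,gm,gq,hj,hm,hq,jm,jq,mq
∂2: piv[deg,dem,dgh,dgm,dhm,dhq,djm,dmq,egj,ejq,ghj,ghq,gjq,jmq] rk=14  ker:hjq,hmq
rk∂_2=14

rank∂_2=14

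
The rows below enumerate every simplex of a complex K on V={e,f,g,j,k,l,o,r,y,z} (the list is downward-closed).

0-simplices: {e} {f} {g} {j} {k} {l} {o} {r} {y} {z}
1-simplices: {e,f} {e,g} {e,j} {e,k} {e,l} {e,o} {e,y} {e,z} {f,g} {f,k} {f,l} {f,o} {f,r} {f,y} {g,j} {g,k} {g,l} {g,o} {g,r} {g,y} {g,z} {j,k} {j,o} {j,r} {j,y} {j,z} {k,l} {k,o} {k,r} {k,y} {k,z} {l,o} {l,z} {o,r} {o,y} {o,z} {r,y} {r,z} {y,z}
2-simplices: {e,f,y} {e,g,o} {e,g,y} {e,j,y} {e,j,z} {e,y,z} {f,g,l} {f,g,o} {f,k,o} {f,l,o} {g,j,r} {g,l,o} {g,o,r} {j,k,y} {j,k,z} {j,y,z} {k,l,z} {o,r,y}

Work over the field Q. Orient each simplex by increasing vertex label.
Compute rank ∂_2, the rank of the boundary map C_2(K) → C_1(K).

rank∂_2=16

n_0=10 n_1=39 n_2=18  [Q]
∂1: piv[ef,eg,ej,ek,el,eo,ey,ez,fr] rk=9  ker:fg,fk,fl,fo,fy,gj,gk,gl,go,gr,gy,gz,jk,jo,jr,jy,jz,kl,ko,kr,ky,kz,lo,lz,or,oy,oz,ry,rz,yz
∂2: piv[efy,ego,egy,ejy,ejz,eyz,fgl,fgo,fko,flo,gjr,gor,jky,jkz,klz,ory] rk=16  ker:glo,jyz
rk∂_2=16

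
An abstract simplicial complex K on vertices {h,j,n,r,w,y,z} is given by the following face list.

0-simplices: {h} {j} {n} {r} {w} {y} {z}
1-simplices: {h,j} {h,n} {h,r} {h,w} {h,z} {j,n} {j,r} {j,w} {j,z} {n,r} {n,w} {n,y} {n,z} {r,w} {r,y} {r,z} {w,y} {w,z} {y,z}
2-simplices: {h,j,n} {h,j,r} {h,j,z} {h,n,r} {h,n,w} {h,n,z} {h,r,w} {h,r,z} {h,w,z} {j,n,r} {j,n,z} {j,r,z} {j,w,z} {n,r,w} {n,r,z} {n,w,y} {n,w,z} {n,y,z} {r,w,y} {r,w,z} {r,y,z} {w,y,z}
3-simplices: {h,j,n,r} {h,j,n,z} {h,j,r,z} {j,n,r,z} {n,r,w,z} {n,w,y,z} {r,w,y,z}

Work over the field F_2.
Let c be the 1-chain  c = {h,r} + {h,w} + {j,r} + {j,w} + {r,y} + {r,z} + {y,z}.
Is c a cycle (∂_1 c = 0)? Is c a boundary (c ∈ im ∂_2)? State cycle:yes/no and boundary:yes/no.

n_0=7 n_1=19 n_2=22 n_3=7  [Z2]
∂1: piv[hj,hn,hr,hw,hz,ny] rk=6  ker:jn,jr,jw,jz,nr,nw,nz,rw,ry,rz,wy,wz,yz
∂2: piv[hjn,hjr,hjz,hnr,hnw,hnz,hrw,hrz,hwz,jwz,nwy,nyz,rwy] rk=13  ker:jnr,jnz,jrz,nrw,nrz,nwz,rwz,ryz,wyz
∂3: piv[hjnr,hjnz,hjrz,jnrz,nrwz,nwyz,rwyz] rk=7
∂1c = 0
c vs im∂2: reduces to 0 ⇒ boundary

cycle:yes boundary:yes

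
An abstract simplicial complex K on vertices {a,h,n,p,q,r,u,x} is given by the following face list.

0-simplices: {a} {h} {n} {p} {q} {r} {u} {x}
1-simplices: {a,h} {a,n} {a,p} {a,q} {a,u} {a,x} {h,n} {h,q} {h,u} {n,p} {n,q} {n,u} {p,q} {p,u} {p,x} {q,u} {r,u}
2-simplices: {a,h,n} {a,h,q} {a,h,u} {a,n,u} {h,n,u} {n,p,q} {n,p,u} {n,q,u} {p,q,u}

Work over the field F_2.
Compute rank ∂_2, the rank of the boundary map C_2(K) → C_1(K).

n_0=8 n_1=17 n_2=9  [Z2]
∂1: piv[ah,an,ap,aq,au,ax,ru] rk=7  ker:hn,hq,hu,np,nq,nu,pq,pu,px,qu
∂2: piv[ahn,ahq,ahu,anu,npq,npu,nqu] rk=7  ker:hnu,pqu
rk∂_2=7

rank∂_2=7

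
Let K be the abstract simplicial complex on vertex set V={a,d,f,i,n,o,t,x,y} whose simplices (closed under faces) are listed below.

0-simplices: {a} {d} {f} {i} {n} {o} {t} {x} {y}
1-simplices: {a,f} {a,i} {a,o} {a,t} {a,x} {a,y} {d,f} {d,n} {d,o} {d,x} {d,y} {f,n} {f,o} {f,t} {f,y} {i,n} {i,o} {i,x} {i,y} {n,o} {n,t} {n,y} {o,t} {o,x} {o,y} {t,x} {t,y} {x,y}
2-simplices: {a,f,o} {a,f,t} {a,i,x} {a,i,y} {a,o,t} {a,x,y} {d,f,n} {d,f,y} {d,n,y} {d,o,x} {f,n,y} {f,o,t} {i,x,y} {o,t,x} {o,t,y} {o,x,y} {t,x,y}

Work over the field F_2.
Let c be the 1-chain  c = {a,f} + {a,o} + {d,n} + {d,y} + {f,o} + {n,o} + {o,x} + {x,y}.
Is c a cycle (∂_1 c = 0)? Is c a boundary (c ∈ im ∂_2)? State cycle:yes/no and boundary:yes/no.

cycle:yes boundary:no

n_0=9 n_1=28 n_2=17  [Z2]
∂1: piv[af,ai,ao,at,ax,ay,df,dn] rk=8  ker:do,dx,dy,fn,fo,ft,fy,in,io,ix,iy,no,nt,ny,ot,ox,oy,tx,ty,xy
∂2: piv[afo,aft,aix,aiy,aot,axy,dfn,dfy,dny,dox,otx,oty,oxy] rk=13  ker:fny,fot,ixy,txy
∂1c = 0
c vs im∂2: residual ≠ 0 ⇒ not boundary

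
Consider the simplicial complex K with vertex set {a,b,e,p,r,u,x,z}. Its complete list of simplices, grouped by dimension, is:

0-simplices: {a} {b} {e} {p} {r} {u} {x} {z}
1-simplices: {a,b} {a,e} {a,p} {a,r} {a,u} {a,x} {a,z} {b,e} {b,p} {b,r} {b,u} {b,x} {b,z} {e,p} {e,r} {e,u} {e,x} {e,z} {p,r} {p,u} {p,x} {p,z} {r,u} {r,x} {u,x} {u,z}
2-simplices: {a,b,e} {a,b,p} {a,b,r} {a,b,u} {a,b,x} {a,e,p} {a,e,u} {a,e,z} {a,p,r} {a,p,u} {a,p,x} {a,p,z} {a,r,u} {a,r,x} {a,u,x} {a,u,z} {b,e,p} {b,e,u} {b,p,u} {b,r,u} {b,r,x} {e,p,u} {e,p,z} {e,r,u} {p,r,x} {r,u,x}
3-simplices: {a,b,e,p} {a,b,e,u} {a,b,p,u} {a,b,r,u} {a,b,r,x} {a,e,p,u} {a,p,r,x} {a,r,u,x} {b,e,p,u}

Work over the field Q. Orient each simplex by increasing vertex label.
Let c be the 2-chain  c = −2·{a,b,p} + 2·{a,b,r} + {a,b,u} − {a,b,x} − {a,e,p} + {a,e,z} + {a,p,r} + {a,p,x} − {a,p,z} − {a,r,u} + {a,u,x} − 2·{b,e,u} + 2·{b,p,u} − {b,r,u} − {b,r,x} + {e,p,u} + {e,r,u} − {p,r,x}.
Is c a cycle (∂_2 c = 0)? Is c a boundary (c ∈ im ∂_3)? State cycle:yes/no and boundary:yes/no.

cycle:no boundary:no

n_0=8 n_1=26 n_2=26 n_3=9  [Q]
∂1: piv[ab,ae,ap,ar,au,ax,az] rk=7  ker:be,bp,br,bu,bx,bz,ep,er,eu,ex,ez,pr,pu,px,pz,ru,rx,ux,uz
∂2: piv[abe,abp,abr,abu,abx,aep,aeu,aez,apr,apu,apx,apz,aru,arx,aux,auz,eru] rk=17  ker:bep,beu,bpu,bru,brx,epu,epz,prx,rux
∂3: piv[abep,abeu,abpu,abru,abrx,aepu,aprx,arux] rk=8  ker:bepu
∂2c = 4·{a,p} − 4·{a,r} + {a,u} − {a,x} − 2·{b,e} + 2·{b,u} + {e,r} − 4·{e,u} + {e,z} + 3·{p,u} + 2·{p,x} − {p,z} − {r,u} − 2·{r,x} + {u,x}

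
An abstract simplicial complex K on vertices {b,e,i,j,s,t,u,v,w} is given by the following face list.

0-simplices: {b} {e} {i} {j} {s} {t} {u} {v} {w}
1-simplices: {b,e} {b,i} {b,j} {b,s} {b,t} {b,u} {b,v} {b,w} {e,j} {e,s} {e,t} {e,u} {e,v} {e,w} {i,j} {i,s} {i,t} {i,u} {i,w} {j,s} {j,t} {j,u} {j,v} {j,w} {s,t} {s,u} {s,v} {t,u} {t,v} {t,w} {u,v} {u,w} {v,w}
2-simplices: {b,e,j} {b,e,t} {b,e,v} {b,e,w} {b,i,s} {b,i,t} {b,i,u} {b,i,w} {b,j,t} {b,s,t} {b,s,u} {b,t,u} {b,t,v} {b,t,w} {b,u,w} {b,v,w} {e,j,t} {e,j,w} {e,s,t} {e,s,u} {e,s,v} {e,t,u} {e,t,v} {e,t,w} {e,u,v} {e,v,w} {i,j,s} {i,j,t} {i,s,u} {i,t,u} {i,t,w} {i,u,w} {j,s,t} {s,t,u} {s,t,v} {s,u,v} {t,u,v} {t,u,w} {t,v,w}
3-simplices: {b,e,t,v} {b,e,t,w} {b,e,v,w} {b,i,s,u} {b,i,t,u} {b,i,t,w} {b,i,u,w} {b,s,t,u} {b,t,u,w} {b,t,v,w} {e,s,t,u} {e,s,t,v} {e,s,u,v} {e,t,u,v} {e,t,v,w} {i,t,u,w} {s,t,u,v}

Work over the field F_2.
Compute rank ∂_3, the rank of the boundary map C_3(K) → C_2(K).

n_0=9 n_1=33 n_2=39 n_3=17  [Z2]
∂1: piv[be,bi,bj,bs,bt,bu,bv,bw] rk=8  ker:ej,es,et,eu,ev,ew,ij,is,it,iu,iw,js,jt,ju,jv,jw,st,su,sv,tu,tv,tw,uv,uw,vw
∂2: piv[bej,bet,bev,bew,bis,bit,biu,biw,bjt,bst,bsu,btu,btv,btw,buw,bvw,ejw,est,esu,esv,euv,ijs,ijt] rk=23  ker:ejt,etu,etv,etw,evw,isu,itu,itw,iuw,jst,stu,stv,suv,tuv,tuw,tvw
∂3: piv[betv,betw,bevw,bisu,bitu,bitw,biuw,bstu,btuw,btvw,estu,estv,esuv,etuv] rk=14  ker:etvw,ituw,stuv
rk∂_3=14

rank∂_3=14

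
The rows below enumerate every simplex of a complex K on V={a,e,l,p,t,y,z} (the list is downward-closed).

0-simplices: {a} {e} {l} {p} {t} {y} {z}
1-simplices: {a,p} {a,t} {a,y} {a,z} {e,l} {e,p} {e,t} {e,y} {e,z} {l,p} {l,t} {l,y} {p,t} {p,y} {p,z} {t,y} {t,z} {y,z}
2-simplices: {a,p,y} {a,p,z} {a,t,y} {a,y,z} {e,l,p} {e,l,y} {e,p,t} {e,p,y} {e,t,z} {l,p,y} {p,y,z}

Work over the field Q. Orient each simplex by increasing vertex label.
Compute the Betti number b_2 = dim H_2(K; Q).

n_0=7 n_1=18 n_2=11  [Q]
∂1: piv[ap,at,ay,az,el,ep] rk=6  ker:et,ey,ez,lp,lt,ly,pt,py,pz,ty,tz,yz
∂2: piv[apy,apz,aty,ayz,elp,ely,ept,epy,etz] rk=9  ker:lpy,pyz
b_2=(11−9)−0=2

b_2=2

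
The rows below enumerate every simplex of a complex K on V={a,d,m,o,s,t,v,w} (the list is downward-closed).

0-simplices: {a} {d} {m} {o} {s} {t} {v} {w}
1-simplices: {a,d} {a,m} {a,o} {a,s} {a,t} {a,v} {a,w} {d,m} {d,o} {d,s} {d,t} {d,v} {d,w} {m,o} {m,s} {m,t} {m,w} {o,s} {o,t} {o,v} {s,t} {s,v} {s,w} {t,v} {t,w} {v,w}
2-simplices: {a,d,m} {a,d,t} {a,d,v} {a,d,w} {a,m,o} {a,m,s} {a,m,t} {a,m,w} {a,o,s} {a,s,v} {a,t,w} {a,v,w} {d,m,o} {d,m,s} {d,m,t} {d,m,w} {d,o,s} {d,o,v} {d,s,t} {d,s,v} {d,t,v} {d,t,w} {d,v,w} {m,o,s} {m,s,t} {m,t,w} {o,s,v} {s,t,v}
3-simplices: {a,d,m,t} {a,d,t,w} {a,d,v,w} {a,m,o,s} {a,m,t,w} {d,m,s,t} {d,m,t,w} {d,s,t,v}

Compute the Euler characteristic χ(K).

χ(K)=2

n_0=8 n_1=26 n_2=28 n_3=8
χ=+8−26+28−8=2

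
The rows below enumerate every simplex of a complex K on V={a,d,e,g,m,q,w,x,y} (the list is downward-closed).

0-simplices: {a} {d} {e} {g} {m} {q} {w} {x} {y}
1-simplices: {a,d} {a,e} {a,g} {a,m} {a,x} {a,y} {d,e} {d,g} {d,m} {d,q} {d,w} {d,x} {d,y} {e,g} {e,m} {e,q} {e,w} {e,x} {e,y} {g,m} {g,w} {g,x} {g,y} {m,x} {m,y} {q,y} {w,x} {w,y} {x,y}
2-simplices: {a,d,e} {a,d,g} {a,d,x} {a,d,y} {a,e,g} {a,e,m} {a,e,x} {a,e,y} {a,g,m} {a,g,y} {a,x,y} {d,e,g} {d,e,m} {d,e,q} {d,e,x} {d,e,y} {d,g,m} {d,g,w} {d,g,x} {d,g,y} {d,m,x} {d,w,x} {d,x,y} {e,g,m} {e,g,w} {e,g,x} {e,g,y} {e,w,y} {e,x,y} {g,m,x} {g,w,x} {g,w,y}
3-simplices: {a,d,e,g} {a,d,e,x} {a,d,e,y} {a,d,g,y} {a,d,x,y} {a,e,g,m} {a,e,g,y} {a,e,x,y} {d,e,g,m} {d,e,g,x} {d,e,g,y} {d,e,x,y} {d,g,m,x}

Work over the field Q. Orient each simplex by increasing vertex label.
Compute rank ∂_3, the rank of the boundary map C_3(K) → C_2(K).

n_0=9 n_1=29 n_2=32 n_3=13  [Q]
∂1: piv[ad,ae,ag,am,ax,ay,dq,dw] rk=8  ker:de,dg,dm,dx,dy,eg,em,eq,ew,ex,ey,gm,gw,gx,gy,mx,my,qy,wx,wy,xy
∂2: piv[ade,adg,adx,ady,aeg,aem,aex,aey,agm,agy,axy,dem,deq,dgw,dgx,dmx,dwx,egw,ewy] rk=19  ker:deg,dex,dey,dgm,dgy,dxy,egm,egx,egy,exy,gmx,gwx,gwy
∂3: piv[adeg,adex,adey,adgy,adxy,aegm,aegy,aexy,degm,degx,dgmx] rk=11  ker:degy,dexy
rk∂_3=11

rank∂_3=11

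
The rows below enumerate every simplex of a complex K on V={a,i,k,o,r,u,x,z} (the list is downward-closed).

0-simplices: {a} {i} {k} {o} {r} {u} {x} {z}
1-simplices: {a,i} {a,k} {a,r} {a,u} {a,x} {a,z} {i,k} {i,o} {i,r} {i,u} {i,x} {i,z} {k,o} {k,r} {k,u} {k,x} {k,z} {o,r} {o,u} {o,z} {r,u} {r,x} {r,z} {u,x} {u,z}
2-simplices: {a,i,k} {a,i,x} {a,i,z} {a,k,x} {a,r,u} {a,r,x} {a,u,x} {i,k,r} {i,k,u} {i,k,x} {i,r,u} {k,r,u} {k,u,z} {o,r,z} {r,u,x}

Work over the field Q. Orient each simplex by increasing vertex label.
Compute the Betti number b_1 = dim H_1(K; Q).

b_1=6

n_0=8 n_1=25 n_2=15  [Q]
∂1: piv[ai,ak,ar,au,ax,az,io] rk=7  ker:ik,ir,iu,ix,iz,ko,kr,ku,kx,kz,or,ou,oz,ru,rx,rz,ux,uz
∂2: piv[aik,aix,aiz,akx,aru,arx,aux,ikr,iku,iru,kuz,orz] rk=12  ker:ikx,kru,rux
b_1=(25−7)−12=6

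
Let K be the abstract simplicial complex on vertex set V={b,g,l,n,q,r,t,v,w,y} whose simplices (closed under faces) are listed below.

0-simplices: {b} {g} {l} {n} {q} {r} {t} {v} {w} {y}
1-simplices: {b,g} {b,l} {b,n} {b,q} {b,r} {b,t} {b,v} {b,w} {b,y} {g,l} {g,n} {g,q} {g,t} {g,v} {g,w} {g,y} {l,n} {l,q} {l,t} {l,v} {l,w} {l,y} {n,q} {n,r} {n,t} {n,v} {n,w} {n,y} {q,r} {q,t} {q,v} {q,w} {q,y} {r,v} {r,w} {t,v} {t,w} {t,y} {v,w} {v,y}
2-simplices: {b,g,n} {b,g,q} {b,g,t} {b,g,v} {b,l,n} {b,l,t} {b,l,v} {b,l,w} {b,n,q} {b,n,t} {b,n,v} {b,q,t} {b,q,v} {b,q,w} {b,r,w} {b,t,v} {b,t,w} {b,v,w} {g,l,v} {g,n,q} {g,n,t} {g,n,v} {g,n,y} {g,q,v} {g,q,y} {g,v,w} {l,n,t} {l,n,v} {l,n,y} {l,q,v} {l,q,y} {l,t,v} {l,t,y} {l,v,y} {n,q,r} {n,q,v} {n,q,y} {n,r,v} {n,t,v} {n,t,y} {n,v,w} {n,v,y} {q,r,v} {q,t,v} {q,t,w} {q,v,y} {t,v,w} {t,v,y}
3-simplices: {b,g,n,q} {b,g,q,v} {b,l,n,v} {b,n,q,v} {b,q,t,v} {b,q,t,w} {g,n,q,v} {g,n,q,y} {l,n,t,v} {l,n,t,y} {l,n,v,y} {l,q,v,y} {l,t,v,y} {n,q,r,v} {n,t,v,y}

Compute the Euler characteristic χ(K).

n_0=10 n_1=40 n_2=48 n_3=15
χ=+10−40+48−15=3

χ(K)=3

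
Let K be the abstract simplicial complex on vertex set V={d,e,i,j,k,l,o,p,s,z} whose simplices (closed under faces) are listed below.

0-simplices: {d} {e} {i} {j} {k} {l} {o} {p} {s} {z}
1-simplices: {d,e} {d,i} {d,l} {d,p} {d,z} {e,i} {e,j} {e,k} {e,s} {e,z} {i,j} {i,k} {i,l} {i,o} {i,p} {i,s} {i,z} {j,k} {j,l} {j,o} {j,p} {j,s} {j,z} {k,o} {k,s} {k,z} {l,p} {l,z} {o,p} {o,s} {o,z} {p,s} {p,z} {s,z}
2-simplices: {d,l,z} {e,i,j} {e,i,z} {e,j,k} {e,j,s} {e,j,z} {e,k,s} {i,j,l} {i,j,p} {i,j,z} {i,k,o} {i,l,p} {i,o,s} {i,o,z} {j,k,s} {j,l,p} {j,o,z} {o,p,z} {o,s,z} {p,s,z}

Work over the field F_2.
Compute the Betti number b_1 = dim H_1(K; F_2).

b_1=8

n_0=10 n_1=34 n_2=20  [Z2]
∂1: piv[de,di,dl,dp,dz,ej,ek,es,io] rk=9  ker:ei,ez,ij,ik,il,ip,is,iz,jk,jl,jo,jp,js,jz,ko,ks,kz,lp,lz,op,os,oz,ps,pz,sz
∂2: piv[dlz,eij,eiz,ejk,ejs,ejz,eks,ijl,ijp,iko,ilp,ios,ioz,joz,opz,osz,psz] rk=17  ker:ijz,jks,jlp
b_1=(34−9)−17=8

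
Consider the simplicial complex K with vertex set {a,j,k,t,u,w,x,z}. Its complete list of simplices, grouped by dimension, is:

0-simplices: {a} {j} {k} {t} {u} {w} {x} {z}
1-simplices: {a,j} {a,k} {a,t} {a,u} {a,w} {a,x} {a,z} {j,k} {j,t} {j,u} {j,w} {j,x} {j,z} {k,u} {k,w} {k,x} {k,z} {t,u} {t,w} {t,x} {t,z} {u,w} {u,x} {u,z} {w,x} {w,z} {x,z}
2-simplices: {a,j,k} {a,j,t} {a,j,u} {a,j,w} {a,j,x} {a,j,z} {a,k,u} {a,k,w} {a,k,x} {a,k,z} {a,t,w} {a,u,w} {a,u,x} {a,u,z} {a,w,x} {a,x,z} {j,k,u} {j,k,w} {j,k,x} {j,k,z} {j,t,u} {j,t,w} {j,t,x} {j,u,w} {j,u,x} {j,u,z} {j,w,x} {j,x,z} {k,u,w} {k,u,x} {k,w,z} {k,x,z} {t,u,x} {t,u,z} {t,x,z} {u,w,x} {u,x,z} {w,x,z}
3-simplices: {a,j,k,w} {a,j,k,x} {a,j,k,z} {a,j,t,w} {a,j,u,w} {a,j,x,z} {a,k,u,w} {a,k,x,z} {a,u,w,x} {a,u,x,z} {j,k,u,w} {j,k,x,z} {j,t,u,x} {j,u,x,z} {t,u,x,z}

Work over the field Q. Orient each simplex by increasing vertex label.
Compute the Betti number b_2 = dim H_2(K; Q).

n_0=8 n_1=27 n_2=38 n_3=15  [Q]
∂1: piv[aj,ak,at,au,aw,ax,az] rk=7  ker:jk,jt,ju,jw,jx,jz,ku,kw,kx,kz,tu,tw,tx,tz,uw,ux,uz,wx,wz,xz
∂2: piv[ajk,ajt,aju,ajw,ajx,ajz,aku,akw,akx,akz,atw,auw,aux,auz,awx,axz,jtu,jtx,kwz,tuz] rk=20  ker:jku,jkw,jkx,jkz,jtw,juw,jux,juz,jwx,jxz,kuw,kux,kxz,tux,txz,uwx,uxz,wxz
∂3: piv[ajkw,ajkx,ajkz,ajtw,ajuw,ajxz,akuw,akxz,auwx,auxz,jkuw,jtux,juxz,tuxz] rk=14  ker:jkxz
b_2=(38−20)−14=4

b_2=4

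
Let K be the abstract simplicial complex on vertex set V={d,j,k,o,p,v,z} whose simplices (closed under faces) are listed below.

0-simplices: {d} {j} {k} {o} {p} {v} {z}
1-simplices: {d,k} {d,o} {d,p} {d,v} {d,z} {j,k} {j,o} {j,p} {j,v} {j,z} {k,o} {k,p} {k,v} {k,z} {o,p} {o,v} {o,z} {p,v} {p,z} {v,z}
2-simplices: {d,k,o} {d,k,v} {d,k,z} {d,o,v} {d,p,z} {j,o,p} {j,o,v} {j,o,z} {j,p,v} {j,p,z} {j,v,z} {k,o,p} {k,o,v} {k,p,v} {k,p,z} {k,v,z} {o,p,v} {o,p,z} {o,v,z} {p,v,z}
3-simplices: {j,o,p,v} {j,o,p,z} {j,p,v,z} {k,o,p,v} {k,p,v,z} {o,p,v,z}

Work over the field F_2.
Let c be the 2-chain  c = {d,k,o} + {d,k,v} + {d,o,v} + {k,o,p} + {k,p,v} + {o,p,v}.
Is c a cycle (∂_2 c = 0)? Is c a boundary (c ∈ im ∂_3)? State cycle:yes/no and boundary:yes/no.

n_0=7 n_1=20 n_2=20 n_3=6  [Z2]
∂1: piv[dk,do,dp,dv,dz,jk] rk=6  ker:jo,jp,jv,jz,ko,kp,kv,kz,op,ov,oz,pv,pz,vz
∂2: piv[dko,dkv,dkz,dov,dpz,jop,jov,joz,jpv,jpz,jvz,kop,kpz] rk=13  ker:kov,kpv,kvz,opv,opz,ovz,pvz
∂3: piv[jopv,jopz,jpvz,kopv,kpvz,opvz] rk=6
∂2c = 0
c vs im∂3: residual ≠ 0 ⇒ not boundary

cycle:yes boundary:no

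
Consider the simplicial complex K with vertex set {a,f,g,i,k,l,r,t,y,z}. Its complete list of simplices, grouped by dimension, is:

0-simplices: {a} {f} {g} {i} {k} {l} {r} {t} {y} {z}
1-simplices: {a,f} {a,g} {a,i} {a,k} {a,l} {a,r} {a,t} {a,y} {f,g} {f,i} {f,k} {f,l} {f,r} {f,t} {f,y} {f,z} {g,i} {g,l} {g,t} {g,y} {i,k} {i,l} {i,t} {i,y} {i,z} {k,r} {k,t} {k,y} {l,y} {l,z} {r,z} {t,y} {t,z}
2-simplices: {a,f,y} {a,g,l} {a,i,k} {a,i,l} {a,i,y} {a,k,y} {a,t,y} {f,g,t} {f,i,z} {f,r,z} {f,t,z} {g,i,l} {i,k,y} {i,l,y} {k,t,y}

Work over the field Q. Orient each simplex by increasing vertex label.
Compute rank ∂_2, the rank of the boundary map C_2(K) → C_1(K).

rank∂_2=14

n_0=10 n_1=33 n_2=15  [Q]
∂1: piv[af,ag,ai,ak,al,ar,at,ay,fz] rk=9  ker:fg,fi,fk,fl,fr,ft,fy,gi,gl,gt,gy,ik,il,it,iy,iz,kr,kt,ky,ly,lz,rz,ty,tz
∂2: piv[afy,agl,aik,ail,aiy,aky,aty,fgt,fiz,frz,ftz,gil,ily,kty] rk=14  ker:iky
rk∂_2=14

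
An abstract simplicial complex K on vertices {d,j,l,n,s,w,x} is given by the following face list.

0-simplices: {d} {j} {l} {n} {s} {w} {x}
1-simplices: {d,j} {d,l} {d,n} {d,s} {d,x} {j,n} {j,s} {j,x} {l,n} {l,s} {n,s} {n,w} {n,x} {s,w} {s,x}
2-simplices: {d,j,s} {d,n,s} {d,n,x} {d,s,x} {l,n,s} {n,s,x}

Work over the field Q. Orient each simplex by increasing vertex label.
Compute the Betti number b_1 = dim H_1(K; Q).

b_1=4

n_0=7 n_1=15 n_2=6  [Q]
∂1: piv[dj,dl,dn,ds,dx,nw] rk=6  ker:jn,js,jx,ln,ls,ns,nx,sw,sx
∂2: piv[djs,dns,dnx,dsx,lns] rk=5  ker:nsx
b_1=(15−6)−5=4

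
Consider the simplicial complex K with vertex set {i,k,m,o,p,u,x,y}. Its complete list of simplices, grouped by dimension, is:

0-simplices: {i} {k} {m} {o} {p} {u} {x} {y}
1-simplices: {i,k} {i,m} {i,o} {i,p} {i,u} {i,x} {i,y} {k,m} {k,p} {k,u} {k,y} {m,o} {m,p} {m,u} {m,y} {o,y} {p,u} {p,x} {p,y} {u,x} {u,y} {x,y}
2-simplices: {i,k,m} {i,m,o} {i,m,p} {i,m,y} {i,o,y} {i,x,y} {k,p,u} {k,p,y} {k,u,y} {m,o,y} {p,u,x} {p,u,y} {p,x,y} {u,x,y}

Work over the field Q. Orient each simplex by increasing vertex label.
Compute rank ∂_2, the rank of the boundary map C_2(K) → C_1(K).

rank∂_2=11

n_0=8 n_1=22 n_2=14  [Q]
∂1: piv[ik,im,io,ip,iu,ix,iy] rk=7  ker:km,kp,ku,ky,mo,mp,mu,my,oy,pu,px,py,ux,uy,xy
∂2: piv[ikm,imo,imp,imy,ioy,ixy,kpu,kpy,kuy,pux,pxy] rk=11  ker:moy,puy,uxy
rk∂_2=11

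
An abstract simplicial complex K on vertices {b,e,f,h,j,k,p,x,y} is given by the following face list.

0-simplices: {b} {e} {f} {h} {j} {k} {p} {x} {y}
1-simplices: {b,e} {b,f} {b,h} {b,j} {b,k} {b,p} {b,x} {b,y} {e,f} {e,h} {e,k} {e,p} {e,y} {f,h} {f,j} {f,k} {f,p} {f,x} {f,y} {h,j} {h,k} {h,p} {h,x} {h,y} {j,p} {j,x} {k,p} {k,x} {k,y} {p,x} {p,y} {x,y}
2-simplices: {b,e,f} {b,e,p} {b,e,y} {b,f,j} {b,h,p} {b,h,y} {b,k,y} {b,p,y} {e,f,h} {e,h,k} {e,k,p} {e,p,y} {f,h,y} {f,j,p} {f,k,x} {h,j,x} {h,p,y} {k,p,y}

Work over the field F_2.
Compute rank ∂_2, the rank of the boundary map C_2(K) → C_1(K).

rank∂_2=16

n_0=9 n_1=32 n_2=18  [Z2]
∂1: piv[be,bf,bh,bj,bk,bp,bx,by] rk=8  ker:ef,eh,ek,ep,ey,fh,fj,fk,fp,fx,fy,hj,hk,hp,hx,hy,jp,jx,kp,kx,ky,px,py,xy
∂2: piv[bef,bep,bey,bfj,bhp,bhy,bky,bpy,efh,ehk,ekp,fhy,fjp,fkx,hjx,kpy] rk=16  ker:epy,hpy
rk∂_2=16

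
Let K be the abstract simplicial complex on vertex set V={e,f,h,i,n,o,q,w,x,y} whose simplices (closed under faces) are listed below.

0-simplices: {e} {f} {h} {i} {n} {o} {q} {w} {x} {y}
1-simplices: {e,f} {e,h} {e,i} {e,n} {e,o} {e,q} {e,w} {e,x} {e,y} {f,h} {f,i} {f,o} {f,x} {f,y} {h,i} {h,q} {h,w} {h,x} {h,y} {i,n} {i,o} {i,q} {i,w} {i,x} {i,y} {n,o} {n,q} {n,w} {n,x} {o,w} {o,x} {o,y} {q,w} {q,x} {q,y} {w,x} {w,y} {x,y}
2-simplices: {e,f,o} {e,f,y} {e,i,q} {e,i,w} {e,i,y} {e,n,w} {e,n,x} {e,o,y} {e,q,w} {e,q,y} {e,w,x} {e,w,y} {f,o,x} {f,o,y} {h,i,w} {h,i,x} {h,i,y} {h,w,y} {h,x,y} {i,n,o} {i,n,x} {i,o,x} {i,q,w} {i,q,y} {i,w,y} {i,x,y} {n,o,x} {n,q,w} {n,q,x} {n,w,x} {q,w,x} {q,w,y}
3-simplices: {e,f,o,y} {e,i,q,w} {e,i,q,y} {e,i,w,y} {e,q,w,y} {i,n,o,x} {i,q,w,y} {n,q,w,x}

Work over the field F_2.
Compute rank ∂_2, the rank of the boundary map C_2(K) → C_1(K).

n_0=10 n_1=38 n_2=32 n_3=8  [Z2]
∂1: piv[ef,eh,ei,en,eo,eq,ew,ex,ey] rk=9  ker:fh,fi,fo,fx,fy,hi,hq,hw,hx,hy,in,io,iq,iw,ix,iy,no,nq,nw,nx,ow,ox,oy,qw,qx,qy,wx,wy,xy
∂2: piv[efo,efy,eiq,eiw,eiy,enw,enx,eoy,eqw,eqy,ewx,ewy,fox,hiw,hix,hiy,hxy,ino,inx,iox,nqw,nqx] rk=22  ker:foy,hwy,iqw,iqy,iwy,ixy,nox,nwx,qwx,qwy
∂3: piv[efoy,eiqw,eiqy,eiwy,eqwy,inox,nqwx] rk=7  ker:iqwy
rk∂_2=22

rank∂_2=22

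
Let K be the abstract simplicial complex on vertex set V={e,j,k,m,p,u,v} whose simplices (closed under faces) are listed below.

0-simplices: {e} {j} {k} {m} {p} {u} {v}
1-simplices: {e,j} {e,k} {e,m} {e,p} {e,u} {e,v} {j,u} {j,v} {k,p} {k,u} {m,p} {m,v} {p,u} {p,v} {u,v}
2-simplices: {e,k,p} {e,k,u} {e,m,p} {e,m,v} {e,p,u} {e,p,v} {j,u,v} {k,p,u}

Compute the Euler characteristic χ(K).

χ(K)=0

n_0=7 n_1=15 n_2=8
χ=+7−15+8=0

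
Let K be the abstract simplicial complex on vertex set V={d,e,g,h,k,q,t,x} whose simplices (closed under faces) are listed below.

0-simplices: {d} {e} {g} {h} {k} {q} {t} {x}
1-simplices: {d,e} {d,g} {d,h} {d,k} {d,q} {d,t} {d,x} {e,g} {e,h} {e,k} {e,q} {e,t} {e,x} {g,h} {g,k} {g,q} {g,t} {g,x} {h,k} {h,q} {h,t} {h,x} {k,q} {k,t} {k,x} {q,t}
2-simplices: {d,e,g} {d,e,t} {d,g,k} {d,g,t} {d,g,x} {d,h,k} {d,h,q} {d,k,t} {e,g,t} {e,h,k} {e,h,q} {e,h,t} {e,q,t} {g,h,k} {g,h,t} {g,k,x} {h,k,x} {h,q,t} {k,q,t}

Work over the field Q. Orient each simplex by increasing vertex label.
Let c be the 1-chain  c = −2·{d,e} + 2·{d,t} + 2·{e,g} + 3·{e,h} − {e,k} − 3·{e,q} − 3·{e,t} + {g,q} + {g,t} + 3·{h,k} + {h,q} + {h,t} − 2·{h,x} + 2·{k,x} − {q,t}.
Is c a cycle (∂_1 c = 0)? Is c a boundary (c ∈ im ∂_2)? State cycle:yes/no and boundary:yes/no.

n_0=8 n_1=26 n_2=19  [Q]
∂1: piv[de,dg,dh,dk,dq,dt,dx] rk=7  ker:eg,eh,ek,eq,et,ex,gh,gk,gq,gt,gx,hk,hq,ht,hx,kq,kt,kx,qt
∂2: piv[deg,det,dgk,dgt,dgx,dhk,dhq,dkt,ehk,ehq,eht,eqt,ghk,ght,gkx,hkx,kqt] rk=17  ker:egt,hqt
∂1c = 0
c vs im∂2: residual ≠ 0 ⇒ not boundary

cycle:yes boundary:no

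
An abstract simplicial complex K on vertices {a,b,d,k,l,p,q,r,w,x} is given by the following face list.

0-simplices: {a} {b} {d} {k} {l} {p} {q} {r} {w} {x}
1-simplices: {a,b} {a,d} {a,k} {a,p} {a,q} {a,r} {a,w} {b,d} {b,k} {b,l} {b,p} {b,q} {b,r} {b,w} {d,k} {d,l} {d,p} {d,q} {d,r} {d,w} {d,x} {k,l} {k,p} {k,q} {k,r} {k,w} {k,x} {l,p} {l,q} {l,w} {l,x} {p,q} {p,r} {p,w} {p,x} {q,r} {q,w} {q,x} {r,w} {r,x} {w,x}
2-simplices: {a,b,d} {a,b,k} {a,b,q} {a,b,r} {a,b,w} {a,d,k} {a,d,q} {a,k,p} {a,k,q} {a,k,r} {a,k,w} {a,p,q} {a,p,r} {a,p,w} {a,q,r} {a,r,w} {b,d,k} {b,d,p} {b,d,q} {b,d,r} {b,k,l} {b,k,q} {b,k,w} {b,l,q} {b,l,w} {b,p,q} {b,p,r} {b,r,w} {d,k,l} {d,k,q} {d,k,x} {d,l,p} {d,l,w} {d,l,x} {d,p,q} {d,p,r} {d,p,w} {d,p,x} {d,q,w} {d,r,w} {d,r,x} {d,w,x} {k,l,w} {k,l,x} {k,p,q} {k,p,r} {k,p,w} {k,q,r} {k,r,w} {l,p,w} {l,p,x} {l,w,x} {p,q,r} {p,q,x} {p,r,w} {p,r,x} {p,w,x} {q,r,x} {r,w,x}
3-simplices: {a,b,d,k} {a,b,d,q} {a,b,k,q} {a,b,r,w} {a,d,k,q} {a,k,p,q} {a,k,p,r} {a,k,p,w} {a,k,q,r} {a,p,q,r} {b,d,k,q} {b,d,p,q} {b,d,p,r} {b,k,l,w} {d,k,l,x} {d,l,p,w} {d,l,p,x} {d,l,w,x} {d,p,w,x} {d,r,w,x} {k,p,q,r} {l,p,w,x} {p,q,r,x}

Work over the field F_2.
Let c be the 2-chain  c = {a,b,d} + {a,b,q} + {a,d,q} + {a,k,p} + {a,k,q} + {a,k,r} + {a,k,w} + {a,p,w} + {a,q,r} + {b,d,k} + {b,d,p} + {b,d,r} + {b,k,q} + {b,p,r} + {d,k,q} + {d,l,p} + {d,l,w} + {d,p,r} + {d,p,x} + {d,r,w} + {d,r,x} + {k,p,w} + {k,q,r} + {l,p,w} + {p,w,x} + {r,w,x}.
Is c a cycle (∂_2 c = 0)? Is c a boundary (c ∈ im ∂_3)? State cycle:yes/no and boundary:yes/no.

n_0=10 n_1=41 n_2=59 n_3=23  [Z2]
∂1: piv[ab,ad,ak,ap,aq,ar,aw,bl,dx] rk=9  ker:bd,bk,bp,bq,br,bw,dk,dl,dp,dq,dr,dw,kl,kp,kq,kr,kw,kx,lp,lq,lw,lx,pq,pr,pw,px,qr,qw,qx,rw,rx,wx
∂2: piv[abd,abk,abq,abr,abw,adk,adq,akp,akq,akr,akw,apq,apr,apw,aqr,arw,bdp,bdr,bkl,blq,blw,bpq,dkl,dkx,dlp,dlw,dlx,dpx,dqw,drx,dwx,pqx] rk=32  ker:bdk,bdq,bkq,bkw,bpr,brw,dkq,dpq,dpr,dpw,drw,klw,klx,kpq,kpr,kpw,kqr,krw,lpw,lpx,lwx,pqr,prw,prx,pwx,qrx,rwx
∂3: piv[abdk,abdq,abkq,abrw,adkq,akpq,akpr,akpw,akqr,apqr,bdpq,bdpr,bklw,dklx,dlpw,dlpx,dlwx,dpwx,drwx,pqrx] rk=20  ker:bdkq,kpqr,lpwx
∂2c = 0
c vs im∂3: reduces to 0 ⇒ boundary

cycle:yes boundary:yes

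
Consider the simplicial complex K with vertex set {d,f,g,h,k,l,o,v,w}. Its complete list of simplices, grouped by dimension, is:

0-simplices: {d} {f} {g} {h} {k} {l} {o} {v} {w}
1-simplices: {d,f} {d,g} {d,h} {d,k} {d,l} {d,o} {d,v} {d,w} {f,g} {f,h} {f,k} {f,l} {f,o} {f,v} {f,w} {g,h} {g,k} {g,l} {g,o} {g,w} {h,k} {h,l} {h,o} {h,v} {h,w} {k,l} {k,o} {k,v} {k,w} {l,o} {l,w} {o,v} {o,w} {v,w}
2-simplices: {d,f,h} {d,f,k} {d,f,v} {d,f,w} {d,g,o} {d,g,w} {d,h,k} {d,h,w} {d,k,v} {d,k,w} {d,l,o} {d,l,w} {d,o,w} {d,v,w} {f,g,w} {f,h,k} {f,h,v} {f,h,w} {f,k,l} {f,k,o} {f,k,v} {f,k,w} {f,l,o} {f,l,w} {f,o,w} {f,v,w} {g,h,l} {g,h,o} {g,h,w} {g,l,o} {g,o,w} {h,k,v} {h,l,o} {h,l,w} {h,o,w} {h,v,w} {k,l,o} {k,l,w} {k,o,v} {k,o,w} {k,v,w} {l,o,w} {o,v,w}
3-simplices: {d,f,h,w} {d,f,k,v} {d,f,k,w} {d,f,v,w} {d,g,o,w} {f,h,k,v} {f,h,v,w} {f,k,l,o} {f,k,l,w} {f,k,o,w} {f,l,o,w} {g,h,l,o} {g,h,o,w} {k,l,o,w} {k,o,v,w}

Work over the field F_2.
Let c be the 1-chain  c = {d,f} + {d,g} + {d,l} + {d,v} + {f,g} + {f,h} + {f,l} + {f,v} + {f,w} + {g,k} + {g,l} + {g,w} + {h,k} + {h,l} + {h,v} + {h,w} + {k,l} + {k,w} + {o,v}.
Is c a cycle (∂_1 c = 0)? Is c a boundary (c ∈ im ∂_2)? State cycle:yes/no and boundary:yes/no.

cycle:no boundary:no

n_0=9 n_1=34 n_2=43 n_3=15  [Z2]
∂1: piv[df,dg,dh,dk,dl,do,dv,dw] rk=8  ker:fg,fh,fk,fl,fo,fv,fw,gh,gk,gl,go,gw,hk,hl,ho,hv,hw,kl,ko,kv,kw,lo,lw,ov,ow,vw
∂2: piv[dfh,dfk,dfv,dfw,dgo,dgw,dhk,dhw,dkv,dkw,dlo,dlw,dow,dvw,fgw,fhv,fkl,fko,flo,flw,ghl,gho,ghw,glo,kov] rk=25  ker:fhk,fhw,fkv,fkw,fow,fvw,gow,hkv,hlo,hlw,how,hvw,klo,klw,kow,kvw,low,ovw
∂3: piv[dfhw,dfkv,dfkw,dfvw,dgow,fhkv,fhvw,fklo,fklw,fkow,flow,ghlo,ghow,kovw] rk=14  ker:klow
∂1c = {g} + {h} + {l} + {o}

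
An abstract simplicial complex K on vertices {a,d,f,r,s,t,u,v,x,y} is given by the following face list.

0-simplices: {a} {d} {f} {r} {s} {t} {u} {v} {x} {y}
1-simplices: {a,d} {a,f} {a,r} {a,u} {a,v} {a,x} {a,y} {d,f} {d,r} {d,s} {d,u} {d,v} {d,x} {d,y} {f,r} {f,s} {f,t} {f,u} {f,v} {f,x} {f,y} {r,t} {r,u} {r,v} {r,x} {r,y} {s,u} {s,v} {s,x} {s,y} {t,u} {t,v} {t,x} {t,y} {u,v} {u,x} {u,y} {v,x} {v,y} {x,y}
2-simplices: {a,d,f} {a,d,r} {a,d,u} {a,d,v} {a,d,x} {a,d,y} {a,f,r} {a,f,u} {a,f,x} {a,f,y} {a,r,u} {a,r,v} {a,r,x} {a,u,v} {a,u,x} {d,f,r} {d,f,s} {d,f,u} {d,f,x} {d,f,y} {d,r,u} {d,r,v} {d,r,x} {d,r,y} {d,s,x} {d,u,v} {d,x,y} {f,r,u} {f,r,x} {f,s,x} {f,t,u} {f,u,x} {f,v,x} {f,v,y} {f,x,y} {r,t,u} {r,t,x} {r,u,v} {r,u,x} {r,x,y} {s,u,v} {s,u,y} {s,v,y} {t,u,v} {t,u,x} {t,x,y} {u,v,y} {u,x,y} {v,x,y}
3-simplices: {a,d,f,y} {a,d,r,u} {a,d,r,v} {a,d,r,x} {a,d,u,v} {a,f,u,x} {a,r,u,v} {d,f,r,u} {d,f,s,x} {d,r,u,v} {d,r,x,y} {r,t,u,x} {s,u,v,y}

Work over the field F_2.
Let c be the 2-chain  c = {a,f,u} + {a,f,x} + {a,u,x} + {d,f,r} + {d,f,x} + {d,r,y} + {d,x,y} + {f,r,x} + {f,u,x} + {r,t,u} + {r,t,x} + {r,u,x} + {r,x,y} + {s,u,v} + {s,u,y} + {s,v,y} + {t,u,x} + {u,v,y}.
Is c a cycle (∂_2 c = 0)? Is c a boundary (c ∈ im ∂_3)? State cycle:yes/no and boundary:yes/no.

n_0=10 n_1=40 n_2=49 n_3=13  [Z2]
∂1: piv[ad,af,ar,au,av,ax,ay,ds,ft] rk=9  ker:df,dr,du,dv,dx,dy,fr,fs,fu,fv,fx,fy,rt,ru,rv,rx,ry,su,sv,sx,sy,tu,tv,tx,ty,uv,ux,uy,vx,vy,xy
∂2: piv[adf,adr,adu,adv,adx,ady,afr,afu,afx,afy,aru,arv,arx,auv,aux,dfs,dry,dsx,dxy,ftu,fvx,fvy,rtu,rtx,suv,suy,svy,tuv,txy,uxy] rk=30  ker:dfr,dfu,dfx,dfy,dru,drv,drx,duv,fru,frx,fsx,fux,fxy,ruv,rux,rxy,tux,uvy,vxy
∂3: piv[adfy,adru,adrv,adrx,aduv,afux,aruv,dfru,dfsx,drxy,rtux,suvy] rk=12  ker:druv
∂2c = 0
c vs im∂3: residual ≠ 0 ⇒ not boundary

cycle:yes boundary:no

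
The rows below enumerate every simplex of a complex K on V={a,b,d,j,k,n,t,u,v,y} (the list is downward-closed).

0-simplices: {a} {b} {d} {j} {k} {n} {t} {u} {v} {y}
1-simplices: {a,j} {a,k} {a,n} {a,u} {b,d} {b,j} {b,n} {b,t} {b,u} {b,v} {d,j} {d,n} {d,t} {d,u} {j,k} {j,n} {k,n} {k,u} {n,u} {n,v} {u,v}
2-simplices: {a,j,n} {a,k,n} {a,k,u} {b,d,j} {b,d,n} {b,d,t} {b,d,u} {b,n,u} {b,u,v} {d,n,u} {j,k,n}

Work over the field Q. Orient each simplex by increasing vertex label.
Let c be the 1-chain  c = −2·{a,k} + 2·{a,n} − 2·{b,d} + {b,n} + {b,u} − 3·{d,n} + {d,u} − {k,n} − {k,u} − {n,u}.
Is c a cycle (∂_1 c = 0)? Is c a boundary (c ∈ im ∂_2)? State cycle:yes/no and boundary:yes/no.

n_0=10 n_1=21 n_2=11  [Q]
∂1: piv[aj,ak,an,au,bd,bj,bt,bv] rk=8  ker:bn,bu,dj,dn,dt,du,jk,jn,kn,ku,nu,nv,uv
∂2: piv[ajn,akn,aku,bdj,bdn,bdt,bdu,bnu,buv,jkn] rk=10  ker:dnu
∂1c = 0
c vs im∂2: residual ≠ 0 ⇒ not boundary

cycle:yes boundary:no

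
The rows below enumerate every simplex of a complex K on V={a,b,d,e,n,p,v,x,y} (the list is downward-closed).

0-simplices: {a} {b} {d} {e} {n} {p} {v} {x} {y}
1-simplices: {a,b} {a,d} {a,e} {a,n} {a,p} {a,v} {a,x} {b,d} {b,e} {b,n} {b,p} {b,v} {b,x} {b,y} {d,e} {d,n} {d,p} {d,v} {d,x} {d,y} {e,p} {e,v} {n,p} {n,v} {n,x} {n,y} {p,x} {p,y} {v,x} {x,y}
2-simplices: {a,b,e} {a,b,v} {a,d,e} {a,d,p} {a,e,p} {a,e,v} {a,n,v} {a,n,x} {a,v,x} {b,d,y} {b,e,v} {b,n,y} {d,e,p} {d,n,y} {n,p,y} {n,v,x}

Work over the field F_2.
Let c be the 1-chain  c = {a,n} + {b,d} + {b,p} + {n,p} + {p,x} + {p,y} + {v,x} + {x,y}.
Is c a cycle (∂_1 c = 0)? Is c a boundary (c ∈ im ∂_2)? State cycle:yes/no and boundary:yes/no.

n_0=9 n_1=30 n_2=16  [Z2]
∂1: piv[ab,ad,ae,an,ap,av,ax,by] rk=8  ker:bd,be,bn,bp,bv,bx,de,dn,dp,dv,dx,dy,ep,ev,np,nv,nx,ny,px,py,vx,xy
∂2: piv[abe,abv,ade,adp,aep,aev,anv,anx,avx,bdy,bny,dny,npy] rk=13  ker:bev,dep,nvx
∂1c = {a} + {d} + {v} + {x}

cycle:no boundary:no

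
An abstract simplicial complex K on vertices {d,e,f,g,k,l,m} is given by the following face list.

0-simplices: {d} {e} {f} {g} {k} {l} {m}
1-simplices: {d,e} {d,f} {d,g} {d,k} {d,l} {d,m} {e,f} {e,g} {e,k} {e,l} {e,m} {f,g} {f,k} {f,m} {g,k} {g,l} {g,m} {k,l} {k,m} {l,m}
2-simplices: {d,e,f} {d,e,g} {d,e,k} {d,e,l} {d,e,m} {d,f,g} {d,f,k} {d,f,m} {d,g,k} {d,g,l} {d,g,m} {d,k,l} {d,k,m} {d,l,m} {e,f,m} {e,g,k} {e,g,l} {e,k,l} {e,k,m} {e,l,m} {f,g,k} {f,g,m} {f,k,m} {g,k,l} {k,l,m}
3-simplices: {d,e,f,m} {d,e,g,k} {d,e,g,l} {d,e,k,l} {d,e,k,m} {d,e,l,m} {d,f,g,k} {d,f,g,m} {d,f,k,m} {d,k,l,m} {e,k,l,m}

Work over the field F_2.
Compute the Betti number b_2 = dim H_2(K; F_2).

b_2=1

n_0=7 n_1=20 n_2=25 n_3=11  [Z2]
∂1: piv[de,df,dg,dk,dl,dm] rk=6  ker:ef,eg,ek,el,em,fg,fk,fm,gk,gl,gm,kl,km,lm
∂2: piv[def,deg,dek,del,dem,dfg,dfk,dfm,dgk,dgl,dgm,dkl,dkm,dlm] rk=14  ker:efm,egk,egl,ekl,ekm,elm,fgk,fgm,fkm,gkl,klm
∂3: piv[defm,degk,degl,dekl,dekm,delm,dfgk,dfgm,dfkm,dklm] rk=10  ker:eklm
b_2=(25−14)−10=1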